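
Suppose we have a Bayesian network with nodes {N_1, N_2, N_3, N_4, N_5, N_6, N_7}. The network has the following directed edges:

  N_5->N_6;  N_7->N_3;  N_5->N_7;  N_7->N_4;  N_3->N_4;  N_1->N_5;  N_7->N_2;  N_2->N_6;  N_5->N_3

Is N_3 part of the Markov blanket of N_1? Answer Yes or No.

Children of N_1: N_5.
Parents of N_1: none.
Other parents of N_1's children:
  N_5: no additional parents.
MB(N_1) = {N_5}; N_3 is not in this set.

No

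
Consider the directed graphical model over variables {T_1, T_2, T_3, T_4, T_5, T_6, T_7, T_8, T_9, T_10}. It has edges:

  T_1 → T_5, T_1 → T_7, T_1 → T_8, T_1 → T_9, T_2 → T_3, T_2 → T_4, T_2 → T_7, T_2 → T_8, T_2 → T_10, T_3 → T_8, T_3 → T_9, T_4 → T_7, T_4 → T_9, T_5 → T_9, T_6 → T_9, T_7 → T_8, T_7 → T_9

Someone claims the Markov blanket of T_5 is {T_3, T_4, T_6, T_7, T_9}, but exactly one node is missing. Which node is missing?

T_1

Recall MB(v) = parents ∪ children ∪ spouses, where spouses are the other parents of v's children.
Ch(T_5) = {T_9}.
T_5 has parent T_1.
Co-parents of T_5 (other parents of its children):
  T_9: T_1, T_3, T_4, T_6, T_7
MB(T_5) = {T_1, T_3, T_4, T_6, T_7, T_9}.
Comparing with the claimed set, T_1 is missing.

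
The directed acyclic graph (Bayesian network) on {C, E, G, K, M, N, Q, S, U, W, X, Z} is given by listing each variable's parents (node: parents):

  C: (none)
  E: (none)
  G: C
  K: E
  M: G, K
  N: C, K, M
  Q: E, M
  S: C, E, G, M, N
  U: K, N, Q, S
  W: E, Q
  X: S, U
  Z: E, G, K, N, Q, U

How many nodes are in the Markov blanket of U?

A node's Markov blanket = Pa ∪ Ch ∪ (parents of Ch other than the node itself).
Parents of U: K, N, Q, S.
U has children X, Z.
Other parents of U's children:
  X's other parent is S.
  Z's other parents are E, G, K, N, Q.
MB(U) = {E, G, K, N, Q, S, X, Z}, which has 8 nodes.

8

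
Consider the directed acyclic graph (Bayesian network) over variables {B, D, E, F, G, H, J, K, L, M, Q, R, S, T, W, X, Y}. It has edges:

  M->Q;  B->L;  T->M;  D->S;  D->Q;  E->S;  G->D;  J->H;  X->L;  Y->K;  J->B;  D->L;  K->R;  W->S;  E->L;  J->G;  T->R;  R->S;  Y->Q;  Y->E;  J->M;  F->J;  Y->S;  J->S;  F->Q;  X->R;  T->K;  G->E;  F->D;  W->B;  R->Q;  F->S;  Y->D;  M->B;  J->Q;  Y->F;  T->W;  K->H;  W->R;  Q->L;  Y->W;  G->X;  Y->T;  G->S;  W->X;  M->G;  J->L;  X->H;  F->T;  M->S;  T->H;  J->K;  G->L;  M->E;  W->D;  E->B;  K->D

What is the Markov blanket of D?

{B, E, F, G, J, K, L, M, Q, R, S, W, X, Y}

Children of D: L, Q, S.
D has parents F, G, K, W, Y.
For each child, the remaining parents (spouses of D):
  Q: F, J, M, R, Y
  S: E, F, G, J, M, R, W, Y
  L: B, E, G, J, Q, X
MB(D) = {B, E, F, G, J, K, L, M, Q, R, S, W, X, Y}.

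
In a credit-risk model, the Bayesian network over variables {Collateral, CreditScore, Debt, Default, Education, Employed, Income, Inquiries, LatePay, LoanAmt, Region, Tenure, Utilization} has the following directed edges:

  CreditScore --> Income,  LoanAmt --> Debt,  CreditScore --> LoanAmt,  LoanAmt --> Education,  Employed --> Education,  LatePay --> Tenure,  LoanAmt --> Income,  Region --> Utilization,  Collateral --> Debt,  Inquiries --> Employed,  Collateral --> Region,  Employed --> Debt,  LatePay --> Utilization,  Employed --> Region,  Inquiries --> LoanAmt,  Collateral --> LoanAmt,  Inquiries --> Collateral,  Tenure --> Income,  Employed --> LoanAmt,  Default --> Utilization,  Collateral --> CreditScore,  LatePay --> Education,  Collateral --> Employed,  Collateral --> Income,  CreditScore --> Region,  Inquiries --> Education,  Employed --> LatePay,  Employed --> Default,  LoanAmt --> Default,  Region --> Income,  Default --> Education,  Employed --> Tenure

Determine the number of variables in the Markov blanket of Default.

Default has parents Employed, LoanAmt.
Ch(Default) = {Education, Utilization}.
For each child, the remaining parents (spouses of Default):
  parents(Education) \ {Default} = {Employed, Inquiries, LatePay, LoanAmt}.
  Utilization's other parents are LatePay, Region.
MB(Default) = {Education, Employed, Inquiries, LatePay, LoanAmt, Region, Utilization}, which has 7 nodes.

7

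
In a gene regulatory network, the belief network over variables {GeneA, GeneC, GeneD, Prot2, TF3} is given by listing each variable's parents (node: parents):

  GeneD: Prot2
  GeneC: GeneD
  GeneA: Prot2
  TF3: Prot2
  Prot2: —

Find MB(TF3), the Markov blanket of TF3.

A node's Markov blanket = Pa ∪ Ch ∪ (parents of Ch other than the node itself).
TF3 has parent Prot2.
TF3 has no children.
With no children, TF3 has no spouses; the co-parent set is empty.
MB(TF3) = {Prot2}.

{Prot2}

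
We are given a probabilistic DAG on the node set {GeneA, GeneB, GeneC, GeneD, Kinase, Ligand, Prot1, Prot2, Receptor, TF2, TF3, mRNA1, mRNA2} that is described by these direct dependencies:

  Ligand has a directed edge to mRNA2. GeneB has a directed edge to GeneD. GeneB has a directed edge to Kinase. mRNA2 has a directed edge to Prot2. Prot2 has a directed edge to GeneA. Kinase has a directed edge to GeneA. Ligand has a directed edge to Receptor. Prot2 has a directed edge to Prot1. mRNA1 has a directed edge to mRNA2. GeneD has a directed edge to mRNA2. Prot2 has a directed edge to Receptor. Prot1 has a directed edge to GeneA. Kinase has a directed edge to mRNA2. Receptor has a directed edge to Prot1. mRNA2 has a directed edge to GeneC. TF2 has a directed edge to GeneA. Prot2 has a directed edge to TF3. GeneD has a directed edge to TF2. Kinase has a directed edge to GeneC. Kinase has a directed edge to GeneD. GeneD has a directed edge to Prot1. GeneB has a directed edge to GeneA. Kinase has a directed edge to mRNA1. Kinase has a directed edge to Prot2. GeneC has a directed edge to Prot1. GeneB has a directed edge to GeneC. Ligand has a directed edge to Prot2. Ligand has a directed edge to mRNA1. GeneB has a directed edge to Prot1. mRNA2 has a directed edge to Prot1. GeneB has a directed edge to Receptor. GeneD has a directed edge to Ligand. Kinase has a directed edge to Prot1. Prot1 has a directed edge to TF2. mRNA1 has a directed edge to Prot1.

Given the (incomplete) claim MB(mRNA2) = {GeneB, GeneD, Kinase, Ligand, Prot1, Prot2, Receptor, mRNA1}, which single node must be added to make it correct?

GeneC

Recall MB(v) = parents ∪ children ∪ spouses, where spouses are the other parents of v's children.
mRNA2's parents: GeneD, Kinase, Ligand, mRNA1.
Children of mRNA2: GeneC, Prot1, Prot2.
For each child, the remaining parents (spouses of mRNA2):
  Prot2's other parents are Kinase, Ligand.
  parents(GeneC) \ {mRNA2} = {GeneB, Kinase}.
  Prot1's other parents are GeneB, GeneC, GeneD, Kinase, Prot2, Receptor, mRNA1.
MB(mRNA2) = {GeneB, GeneC, GeneD, Kinase, Ligand, Prot1, Prot2, Receptor, mRNA1}.
Comparing with the claimed set, GeneC is missing.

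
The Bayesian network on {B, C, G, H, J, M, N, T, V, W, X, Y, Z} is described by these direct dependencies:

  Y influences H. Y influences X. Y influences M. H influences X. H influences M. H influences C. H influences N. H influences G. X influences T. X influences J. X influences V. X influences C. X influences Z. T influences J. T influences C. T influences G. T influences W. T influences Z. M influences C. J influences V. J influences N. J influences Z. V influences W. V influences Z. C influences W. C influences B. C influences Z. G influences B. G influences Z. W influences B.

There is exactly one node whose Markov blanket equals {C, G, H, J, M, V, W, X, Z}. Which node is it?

The target node must have every member of {C, G, H, J, M, V, W, X, Z} as a parent, child, or co-parent, and no others.
Parents of T: X; children: C, G, J, W, Z; co-parents: C, G, H, J, M, V, X.
These exactly cover the given set, so the node is T.

T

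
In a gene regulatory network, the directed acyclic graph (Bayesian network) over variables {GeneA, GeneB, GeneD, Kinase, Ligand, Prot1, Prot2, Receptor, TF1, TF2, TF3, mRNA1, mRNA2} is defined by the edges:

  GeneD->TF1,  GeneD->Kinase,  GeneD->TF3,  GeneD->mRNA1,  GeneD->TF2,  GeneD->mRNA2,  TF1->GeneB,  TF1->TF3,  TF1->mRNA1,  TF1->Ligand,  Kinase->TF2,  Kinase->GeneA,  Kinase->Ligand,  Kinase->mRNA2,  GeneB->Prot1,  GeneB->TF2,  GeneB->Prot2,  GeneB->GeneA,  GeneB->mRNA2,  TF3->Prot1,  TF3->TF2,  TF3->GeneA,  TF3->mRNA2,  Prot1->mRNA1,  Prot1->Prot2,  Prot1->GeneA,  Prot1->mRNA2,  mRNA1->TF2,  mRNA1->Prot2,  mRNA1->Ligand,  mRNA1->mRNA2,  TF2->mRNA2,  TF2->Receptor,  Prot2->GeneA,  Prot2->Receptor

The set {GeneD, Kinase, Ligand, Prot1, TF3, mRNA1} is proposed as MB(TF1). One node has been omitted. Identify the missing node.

A node's Markov blanket = Pa ∪ Ch ∪ (parents of Ch other than the node itself).
Children of TF1: GeneB, Ligand, TF3, mRNA1.
TF1's parents: GeneD.
Parents of each child, excluding TF1:
  GeneB: —
  TF3: GeneD
  mRNA1: GeneD, Prot1
  Ligand: Kinase, mRNA1
MB(TF1) = {GeneB, GeneD, Kinase, Ligand, Prot1, TF3, mRNA1}.
Comparing with the claimed set, GeneB is missing.

GeneB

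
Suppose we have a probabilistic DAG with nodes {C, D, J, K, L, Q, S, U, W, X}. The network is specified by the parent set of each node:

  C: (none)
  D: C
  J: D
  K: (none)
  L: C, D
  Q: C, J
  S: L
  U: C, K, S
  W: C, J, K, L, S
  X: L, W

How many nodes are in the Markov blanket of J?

J has parent D.
J's children: Q, W.
Parents of each child, excluding J:
  Q: C
  W: C, K, L, S
MB(J) = {C, D, K, L, Q, S, W}, which has 7 nodes.

7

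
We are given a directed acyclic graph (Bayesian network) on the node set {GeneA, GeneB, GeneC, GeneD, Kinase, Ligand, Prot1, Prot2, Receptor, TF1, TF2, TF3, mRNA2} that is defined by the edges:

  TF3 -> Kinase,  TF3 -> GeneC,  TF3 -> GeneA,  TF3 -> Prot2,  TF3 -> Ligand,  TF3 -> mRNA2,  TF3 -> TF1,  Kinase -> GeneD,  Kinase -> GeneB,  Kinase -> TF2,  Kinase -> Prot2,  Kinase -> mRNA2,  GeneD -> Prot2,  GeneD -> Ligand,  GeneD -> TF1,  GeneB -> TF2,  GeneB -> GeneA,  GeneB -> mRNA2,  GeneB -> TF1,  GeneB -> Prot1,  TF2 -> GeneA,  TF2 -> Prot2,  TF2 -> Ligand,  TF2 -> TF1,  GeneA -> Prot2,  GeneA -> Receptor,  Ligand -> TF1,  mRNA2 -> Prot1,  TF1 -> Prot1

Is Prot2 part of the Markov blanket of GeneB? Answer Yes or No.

Recall MB(v) = parents ∪ children ∪ spouses, where spouses are the other parents of v's children.
GeneB's parents: Kinase.
Ch(GeneB) = {GeneA, Prot1, TF1, TF2, mRNA2}.
For each child, the remaining parents (spouses of GeneB):
  TF2: Kinase
  GeneA: TF2, TF3
  mRNA2: Kinase, TF3
  TF1: GeneD, Ligand, TF2, TF3
  Prot1: TF1, mRNA2
MB(GeneB) = {GeneA, GeneD, Kinase, Ligand, Prot1, TF1, TF2, TF3, mRNA2}; Prot2 is not in this set.

No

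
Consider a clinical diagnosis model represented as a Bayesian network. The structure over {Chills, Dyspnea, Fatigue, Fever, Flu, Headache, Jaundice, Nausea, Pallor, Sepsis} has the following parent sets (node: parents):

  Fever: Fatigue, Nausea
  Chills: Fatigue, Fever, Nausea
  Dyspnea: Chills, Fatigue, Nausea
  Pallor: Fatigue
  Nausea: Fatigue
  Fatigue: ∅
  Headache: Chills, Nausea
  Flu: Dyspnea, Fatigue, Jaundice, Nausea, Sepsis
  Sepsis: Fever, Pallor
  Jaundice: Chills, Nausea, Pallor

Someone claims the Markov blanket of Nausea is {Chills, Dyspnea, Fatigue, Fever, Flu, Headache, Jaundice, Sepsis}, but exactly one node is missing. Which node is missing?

Ch(Nausea) = {Chills, Dyspnea, Fever, Flu, Headache, Jaundice}.
Nausea's parents: Fatigue.
Co-parents of Nausea (other parents of its children):
  Fever also has parent Fatigue.
  Chills's other parents are Fatigue, Fever.
  parents(Jaundice) \ {Nausea} = {Chills, Pallor}.
  Dyspnea's other parents are Chills, Fatigue.
  Flu's other parents are Dyspnea, Fatigue, Jaundice, Sepsis.
  parents(Headache) \ {Nausea} = {Chills}.
MB(Nausea) = {Chills, Dyspnea, Fatigue, Fever, Flu, Headache, Jaundice, Pallor, Sepsis}.
Comparing with the claimed set, Pallor is missing.

Pallor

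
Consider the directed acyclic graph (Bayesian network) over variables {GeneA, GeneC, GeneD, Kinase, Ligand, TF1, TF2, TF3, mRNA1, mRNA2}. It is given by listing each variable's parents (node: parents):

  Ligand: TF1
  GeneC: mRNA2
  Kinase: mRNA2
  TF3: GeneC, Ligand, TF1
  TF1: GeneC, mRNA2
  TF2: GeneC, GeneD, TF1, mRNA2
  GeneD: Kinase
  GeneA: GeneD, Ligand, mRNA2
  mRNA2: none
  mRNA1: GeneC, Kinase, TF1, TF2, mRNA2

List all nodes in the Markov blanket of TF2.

{GeneC, GeneD, Kinase, TF1, mRNA1, mRNA2}

The Markov blanket of a node is its parents, its children, and the other parents of its children.
TF2 has parents GeneC, GeneD, TF1, mRNA2.
Children of TF2: mRNA1.
Co-parents of TF2 (other parents of its children):
  mRNA1's other parents are GeneC, Kinase, TF1, mRNA2.
MB(TF2) = {GeneC, GeneD, Kinase, TF1, mRNA1, mRNA2}.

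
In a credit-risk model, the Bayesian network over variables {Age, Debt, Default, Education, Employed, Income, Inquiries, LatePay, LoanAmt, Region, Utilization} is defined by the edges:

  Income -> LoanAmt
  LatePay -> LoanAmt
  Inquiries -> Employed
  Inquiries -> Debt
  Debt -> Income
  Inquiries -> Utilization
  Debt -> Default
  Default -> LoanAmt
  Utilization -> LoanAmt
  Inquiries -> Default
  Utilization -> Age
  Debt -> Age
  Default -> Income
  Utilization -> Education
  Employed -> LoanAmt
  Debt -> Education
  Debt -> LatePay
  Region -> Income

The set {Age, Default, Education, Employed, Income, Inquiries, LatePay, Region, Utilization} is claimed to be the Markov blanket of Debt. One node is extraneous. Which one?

Pa(Debt) = {Inquiries}.
Debt's children: Age, Default, Education, Income, LatePay.
Parents of each child, excluding Debt:
  LatePay: —
  Default: Inquiries
  Age: Utilization
  Income: Default, Region
  Education: Utilization
MB(Debt) = {Age, Default, Education, Income, Inquiries, LatePay, Region, Utilization}.
Employed is neither a parent, child, nor co-parent of Debt, so it does not belong.

Employed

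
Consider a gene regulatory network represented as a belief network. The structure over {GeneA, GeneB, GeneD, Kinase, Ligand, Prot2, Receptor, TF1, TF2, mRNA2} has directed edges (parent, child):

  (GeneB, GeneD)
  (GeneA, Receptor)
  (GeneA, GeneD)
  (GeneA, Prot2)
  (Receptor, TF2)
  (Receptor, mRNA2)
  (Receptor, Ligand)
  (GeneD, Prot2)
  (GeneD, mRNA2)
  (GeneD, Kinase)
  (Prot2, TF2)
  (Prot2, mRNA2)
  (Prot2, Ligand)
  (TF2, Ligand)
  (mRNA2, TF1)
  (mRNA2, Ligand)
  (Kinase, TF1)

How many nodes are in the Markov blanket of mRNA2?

The Markov blanket of a node is its parents, its children, and the other parents of its children.
Parents of mRNA2: GeneD, Prot2, Receptor.
Ch(mRNA2) = {Ligand, TF1}.
Co-parents of mRNA2 (other parents of its children):
  parents(TF1) \ {mRNA2} = {Kinase}.
  Ligand's other parents are Prot2, Receptor, TF2.
MB(mRNA2) = {GeneD, Kinase, Ligand, Prot2, Receptor, TF1, TF2}, which has 7 nodes.

7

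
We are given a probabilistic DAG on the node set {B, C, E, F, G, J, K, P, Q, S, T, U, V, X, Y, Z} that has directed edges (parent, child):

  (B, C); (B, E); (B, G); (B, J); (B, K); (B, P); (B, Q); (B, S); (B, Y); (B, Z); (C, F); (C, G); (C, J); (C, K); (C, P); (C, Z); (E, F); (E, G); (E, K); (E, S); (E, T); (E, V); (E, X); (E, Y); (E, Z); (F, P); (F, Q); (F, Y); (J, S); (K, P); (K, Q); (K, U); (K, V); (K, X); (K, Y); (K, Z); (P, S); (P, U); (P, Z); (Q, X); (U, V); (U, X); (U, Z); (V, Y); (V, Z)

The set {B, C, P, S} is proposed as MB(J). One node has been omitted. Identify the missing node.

E

By definition, MB(J) is built from J's parents, J's children, and the co-parents of J.
Pa(J) = {B, C}.
Children of J: S.
Co-parents of J (other parents of its children):
  S: B, E, P
MB(J) = {B, C, E, P, S}.
Comparing with the claimed set, E is missing.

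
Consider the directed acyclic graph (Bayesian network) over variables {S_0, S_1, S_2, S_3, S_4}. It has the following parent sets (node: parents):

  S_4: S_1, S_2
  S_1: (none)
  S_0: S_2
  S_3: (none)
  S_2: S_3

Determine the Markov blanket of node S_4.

Recall MB(v) = parents ∪ children ∪ spouses, where spouses are the other parents of v's children.
S_4's children: none.
S_4's parents: S_1, S_2.
With no children, S_4 has no spouses; the co-parent set is empty.
MB(S_4) = {S_1, S_2}.

{S_1, S_2}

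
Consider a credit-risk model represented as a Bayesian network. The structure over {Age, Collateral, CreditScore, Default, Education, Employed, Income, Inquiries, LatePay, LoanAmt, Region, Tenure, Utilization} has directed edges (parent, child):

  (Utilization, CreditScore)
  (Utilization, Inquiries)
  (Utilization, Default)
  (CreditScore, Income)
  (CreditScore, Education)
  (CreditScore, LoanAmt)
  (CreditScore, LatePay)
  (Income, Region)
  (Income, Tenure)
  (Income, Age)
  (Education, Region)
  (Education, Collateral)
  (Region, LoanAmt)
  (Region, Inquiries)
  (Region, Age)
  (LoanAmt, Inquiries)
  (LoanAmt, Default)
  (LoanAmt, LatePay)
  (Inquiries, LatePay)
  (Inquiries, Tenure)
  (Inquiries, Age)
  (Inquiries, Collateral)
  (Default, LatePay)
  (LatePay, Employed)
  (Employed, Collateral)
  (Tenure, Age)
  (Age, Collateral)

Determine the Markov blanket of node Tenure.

Tenure's parents: Income, Inquiries.
Ch(Tenure) = {Age}.
For each child, the remaining parents (spouses of Tenure):
  Age also has parents Income, Inquiries, Region.
MB(Tenure) = {Age, Income, Inquiries, Region}.

{Age, Income, Inquiries, Region}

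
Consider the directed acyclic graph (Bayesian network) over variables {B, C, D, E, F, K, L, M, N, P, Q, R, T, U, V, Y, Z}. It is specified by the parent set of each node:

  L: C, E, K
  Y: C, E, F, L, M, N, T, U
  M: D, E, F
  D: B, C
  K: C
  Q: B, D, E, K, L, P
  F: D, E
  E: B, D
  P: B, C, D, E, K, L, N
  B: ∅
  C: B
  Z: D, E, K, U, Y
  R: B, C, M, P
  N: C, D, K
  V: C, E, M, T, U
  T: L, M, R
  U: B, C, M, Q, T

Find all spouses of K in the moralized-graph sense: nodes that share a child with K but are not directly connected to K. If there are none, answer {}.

{B, D, E, U, Y}

Children of K: L, N, P, Q, Z.
  parents(L) \ {K} = {C, E}.
  N's other parents are C, D.
  P's other parents are B, C, D, E, L, N.
  parents(Q) \ {K} = {B, D, E, L, P}.
  parents(Z) \ {K} = {D, E, U, Y}.
Excluding nodes already adjacent to K (C, L, N, P, Q, Z), the co-parent-only contribution is {B, D, E, U, Y}.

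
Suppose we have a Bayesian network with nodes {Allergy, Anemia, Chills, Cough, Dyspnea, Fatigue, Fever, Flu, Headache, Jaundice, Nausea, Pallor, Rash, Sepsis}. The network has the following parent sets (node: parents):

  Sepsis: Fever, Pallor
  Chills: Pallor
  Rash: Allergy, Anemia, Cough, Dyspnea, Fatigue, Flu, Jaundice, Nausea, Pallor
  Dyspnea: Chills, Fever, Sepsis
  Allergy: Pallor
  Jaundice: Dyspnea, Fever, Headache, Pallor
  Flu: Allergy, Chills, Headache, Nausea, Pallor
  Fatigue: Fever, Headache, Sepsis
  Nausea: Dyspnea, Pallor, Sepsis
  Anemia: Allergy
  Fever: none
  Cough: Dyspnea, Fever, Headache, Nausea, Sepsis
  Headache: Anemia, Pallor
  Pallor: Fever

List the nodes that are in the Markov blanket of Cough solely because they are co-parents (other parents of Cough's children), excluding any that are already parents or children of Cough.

{Allergy, Anemia, Fatigue, Flu, Jaundice, Pallor}

Children of Cough: Rash.
  Rash: Allergy, Anemia, Dyspnea, Fatigue, Flu, Jaundice, Nausea, Pallor
Excluding nodes already adjacent to Cough (Dyspnea, Fever, Headache, Nausea, Rash, Sepsis), the co-parent-only contribution is {Allergy, Anemia, Fatigue, Flu, Jaundice, Pallor}.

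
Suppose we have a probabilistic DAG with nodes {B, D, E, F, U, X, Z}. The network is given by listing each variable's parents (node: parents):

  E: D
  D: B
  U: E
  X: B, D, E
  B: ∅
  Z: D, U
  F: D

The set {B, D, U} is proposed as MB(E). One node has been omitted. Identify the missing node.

The Markov blanket of a node is its parents, its children, and the other parents of its children.
E's children: U, X.
Pa(E) = {D}.
Co-parents of E (other parents of its children):
  U: —
  X: B, D
MB(E) = {B, D, U, X}.
Comparing with the claimed set, X is missing.

X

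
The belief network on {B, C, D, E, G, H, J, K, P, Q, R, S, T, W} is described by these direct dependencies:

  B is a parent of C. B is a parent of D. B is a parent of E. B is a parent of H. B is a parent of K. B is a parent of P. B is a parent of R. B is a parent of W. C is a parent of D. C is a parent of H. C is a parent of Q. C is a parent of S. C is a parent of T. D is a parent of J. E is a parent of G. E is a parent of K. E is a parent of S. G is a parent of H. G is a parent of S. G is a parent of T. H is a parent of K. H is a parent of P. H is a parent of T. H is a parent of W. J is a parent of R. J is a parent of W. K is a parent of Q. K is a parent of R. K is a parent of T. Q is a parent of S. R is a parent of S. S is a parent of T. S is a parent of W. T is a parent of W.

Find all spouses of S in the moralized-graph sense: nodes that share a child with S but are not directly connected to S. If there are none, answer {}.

{B, H, J, K}

Children of S: T, W.
  T: C, G, H, K
  W: B, H, J, T
Excluding nodes already adjacent to S (C, E, G, Q, R, T, W), the co-parent-only contribution is {B, H, J, K}.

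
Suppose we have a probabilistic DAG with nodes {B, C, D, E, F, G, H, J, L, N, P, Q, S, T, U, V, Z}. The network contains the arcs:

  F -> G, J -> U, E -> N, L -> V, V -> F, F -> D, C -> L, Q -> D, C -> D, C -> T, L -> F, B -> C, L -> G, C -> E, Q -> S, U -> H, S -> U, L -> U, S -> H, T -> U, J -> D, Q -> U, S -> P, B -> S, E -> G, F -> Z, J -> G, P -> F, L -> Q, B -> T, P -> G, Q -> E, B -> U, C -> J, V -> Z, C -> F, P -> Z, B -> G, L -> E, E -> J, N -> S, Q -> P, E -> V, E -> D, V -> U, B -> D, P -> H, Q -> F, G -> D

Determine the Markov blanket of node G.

A node's Markov blanket = Pa ∪ Ch ∪ (parents of Ch other than the node itself).
Parents of G: B, E, F, J, L, P.
Children of G: D.
Parents of each child, excluding G:
  D: B, C, E, F, J, Q
So the Markov blanket of G is {B, C, D, E, F, J, L, P, Q}.

{B, C, D, E, F, J, L, P, Q}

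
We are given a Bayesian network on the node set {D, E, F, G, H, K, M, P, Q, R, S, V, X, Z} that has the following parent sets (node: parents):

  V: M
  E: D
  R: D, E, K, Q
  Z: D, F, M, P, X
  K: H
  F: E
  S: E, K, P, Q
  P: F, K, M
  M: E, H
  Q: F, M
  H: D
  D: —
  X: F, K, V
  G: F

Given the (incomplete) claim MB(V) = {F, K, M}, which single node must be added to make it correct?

V's parents: M.
Ch(V) = {X}.
Other parents of V's children:
  parents(X) \ {V} = {F, K}.
MB(V) = {F, K, M, X}.
Comparing with the claimed set, X is missing.

X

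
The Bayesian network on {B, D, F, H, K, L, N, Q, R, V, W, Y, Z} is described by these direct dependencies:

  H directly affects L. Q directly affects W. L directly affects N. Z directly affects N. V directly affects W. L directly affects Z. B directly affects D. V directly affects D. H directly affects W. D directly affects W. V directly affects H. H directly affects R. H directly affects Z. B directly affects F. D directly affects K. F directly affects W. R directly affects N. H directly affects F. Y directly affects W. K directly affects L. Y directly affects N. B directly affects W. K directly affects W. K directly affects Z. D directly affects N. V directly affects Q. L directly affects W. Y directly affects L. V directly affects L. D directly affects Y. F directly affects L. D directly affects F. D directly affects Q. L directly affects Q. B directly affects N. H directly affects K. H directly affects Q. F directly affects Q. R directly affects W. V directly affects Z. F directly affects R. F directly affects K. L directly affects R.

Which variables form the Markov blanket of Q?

{B, D, F, H, K, L, R, V, W, Y}

Q has parents D, F, H, L, V.
Q's children: W.
Co-parents of Q (other parents of its children):
  parents(W) \ {Q} = {B, D, F, H, K, L, R, V, Y}.
Union: {D, F, H, L, V} ∪ {W} ∪ {B, D, F, H, K, L, R, V, Y} = {B, D, F, H, K, L, R, V, W, Y}.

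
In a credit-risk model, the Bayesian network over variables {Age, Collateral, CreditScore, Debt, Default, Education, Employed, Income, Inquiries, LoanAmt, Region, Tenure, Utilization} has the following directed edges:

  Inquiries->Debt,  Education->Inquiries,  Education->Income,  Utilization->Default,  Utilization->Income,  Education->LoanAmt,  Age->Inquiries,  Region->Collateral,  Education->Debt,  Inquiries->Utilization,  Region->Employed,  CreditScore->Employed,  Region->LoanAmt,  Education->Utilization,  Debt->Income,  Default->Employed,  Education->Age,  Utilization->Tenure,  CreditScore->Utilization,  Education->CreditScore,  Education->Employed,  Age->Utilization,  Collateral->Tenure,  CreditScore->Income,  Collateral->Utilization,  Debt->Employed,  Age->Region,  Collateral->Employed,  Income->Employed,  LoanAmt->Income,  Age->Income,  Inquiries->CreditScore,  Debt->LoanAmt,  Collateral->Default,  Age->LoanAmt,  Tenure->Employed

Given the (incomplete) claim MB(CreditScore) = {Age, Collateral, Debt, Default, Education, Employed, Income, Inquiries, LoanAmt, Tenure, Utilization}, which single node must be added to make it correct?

Region

Parents of CreditScore: Education, Inquiries.
CreditScore's children: Employed, Income, Utilization.
Parents of each child, excluding CreditScore:
  Utilization: Age, Collateral, Education, Inquiries
  Income: Age, Debt, Education, LoanAmt, Utilization
  Employed: Collateral, Debt, Default, Education, Income, Region, Tenure
MB(CreditScore) = {Age, Collateral, Debt, Default, Education, Employed, Income, Inquiries, LoanAmt, Region, Tenure, Utilization}.
Comparing with the claimed set, Region is missing.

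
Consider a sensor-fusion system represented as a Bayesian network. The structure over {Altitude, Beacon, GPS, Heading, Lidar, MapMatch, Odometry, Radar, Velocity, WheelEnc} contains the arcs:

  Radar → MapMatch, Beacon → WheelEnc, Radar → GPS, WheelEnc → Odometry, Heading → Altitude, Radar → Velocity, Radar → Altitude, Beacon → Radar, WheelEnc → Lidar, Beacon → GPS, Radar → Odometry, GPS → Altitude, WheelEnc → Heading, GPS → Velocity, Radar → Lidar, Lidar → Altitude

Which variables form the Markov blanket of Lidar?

Pa(Lidar) = {Radar, WheelEnc}.
Children of Lidar: Altitude.
Parents of each child, excluding Lidar:
  Altitude's other parents are GPS, Heading, Radar.
Taking the union gives {Altitude, GPS, Heading, Radar, WheelEnc}.

{Altitude, GPS, Heading, Radar, WheelEnc}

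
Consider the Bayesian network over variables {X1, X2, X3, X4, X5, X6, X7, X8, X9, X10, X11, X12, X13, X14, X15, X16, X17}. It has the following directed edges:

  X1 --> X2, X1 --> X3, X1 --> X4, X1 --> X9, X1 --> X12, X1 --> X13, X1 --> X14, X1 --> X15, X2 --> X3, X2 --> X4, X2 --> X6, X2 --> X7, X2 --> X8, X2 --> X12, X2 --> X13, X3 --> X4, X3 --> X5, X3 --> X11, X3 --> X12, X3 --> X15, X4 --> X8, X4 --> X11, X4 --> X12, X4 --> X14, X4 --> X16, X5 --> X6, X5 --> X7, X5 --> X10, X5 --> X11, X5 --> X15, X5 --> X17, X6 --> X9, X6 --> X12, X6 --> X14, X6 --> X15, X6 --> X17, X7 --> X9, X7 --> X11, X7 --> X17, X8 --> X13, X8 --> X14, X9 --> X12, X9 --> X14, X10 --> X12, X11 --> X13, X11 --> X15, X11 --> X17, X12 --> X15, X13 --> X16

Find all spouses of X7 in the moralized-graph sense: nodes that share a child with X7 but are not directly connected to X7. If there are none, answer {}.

{X1, X3, X4, X6}

Children of X7: X9, X11, X17.
  X9: X1, X6
  X11: X3, X4, X5
  X17: X5, X6, X11
Excluding nodes already adjacent to X7 (X2, X5, X9, X11, X17), the co-parent-only contribution is {X1, X3, X4, X6}.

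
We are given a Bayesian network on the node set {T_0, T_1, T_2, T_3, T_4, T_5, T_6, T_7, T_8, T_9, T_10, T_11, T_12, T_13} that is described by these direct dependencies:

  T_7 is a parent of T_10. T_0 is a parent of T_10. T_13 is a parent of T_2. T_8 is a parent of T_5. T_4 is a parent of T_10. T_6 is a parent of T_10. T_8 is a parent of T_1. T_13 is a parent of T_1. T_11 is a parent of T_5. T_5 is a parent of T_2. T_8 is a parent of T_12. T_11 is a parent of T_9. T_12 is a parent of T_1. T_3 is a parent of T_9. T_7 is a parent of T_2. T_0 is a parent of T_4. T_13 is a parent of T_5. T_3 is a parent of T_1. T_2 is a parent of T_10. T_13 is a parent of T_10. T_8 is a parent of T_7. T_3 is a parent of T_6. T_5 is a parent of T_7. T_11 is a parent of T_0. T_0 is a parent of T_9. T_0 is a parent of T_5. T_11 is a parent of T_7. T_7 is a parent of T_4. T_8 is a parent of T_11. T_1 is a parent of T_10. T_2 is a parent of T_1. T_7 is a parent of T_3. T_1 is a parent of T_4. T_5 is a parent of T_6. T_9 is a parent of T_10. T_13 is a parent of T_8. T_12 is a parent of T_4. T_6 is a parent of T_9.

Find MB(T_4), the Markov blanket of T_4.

{T_0, T_1, T_2, T_6, T_7, T_9, T_10, T_12, T_13}

Recall MB(v) = parents ∪ children ∪ spouses, where spouses are the other parents of v's children.
T_4's parents: T_0, T_1, T_7, T_12.
T_4's children: T_10.
For each child, the remaining parents (spouses of T_4):
  T_10 also has parents T_0, T_1, T_2, T_6, T_7, T_9, T_13.
Taking the union gives {T_0, T_1, T_2, T_6, T_7, T_9, T_10, T_12, T_13}.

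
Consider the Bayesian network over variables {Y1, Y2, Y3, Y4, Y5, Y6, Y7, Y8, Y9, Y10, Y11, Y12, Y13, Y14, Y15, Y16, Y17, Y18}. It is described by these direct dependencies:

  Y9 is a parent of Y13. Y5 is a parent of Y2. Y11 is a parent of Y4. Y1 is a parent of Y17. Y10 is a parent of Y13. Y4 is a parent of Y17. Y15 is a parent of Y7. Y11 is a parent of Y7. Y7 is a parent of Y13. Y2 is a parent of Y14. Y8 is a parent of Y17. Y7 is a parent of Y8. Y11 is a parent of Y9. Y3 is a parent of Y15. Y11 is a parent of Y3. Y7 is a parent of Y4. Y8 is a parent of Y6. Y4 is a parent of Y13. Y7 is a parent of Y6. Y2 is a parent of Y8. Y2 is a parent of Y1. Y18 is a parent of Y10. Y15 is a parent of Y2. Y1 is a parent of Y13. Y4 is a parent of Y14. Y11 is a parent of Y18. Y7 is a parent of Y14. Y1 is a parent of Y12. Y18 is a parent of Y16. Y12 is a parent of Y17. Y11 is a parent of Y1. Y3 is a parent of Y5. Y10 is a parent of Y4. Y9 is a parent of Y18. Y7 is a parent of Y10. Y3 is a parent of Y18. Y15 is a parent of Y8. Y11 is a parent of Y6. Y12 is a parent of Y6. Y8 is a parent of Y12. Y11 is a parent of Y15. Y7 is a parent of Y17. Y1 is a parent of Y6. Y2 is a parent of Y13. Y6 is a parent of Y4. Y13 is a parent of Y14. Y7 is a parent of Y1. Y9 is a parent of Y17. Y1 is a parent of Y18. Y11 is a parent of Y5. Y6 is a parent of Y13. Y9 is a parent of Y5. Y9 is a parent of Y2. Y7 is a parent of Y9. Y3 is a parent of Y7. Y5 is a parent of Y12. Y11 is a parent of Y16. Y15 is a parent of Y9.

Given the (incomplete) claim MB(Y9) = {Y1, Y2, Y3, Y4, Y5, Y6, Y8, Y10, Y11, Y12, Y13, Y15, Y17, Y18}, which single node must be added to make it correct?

Pa(Y9) = {Y7, Y11, Y15}.
Y9 has children Y2, Y5, Y13, Y17, Y18.
Other parents of Y9's children:
  Y5's other parents are Y3, Y11.
  parents(Y2) \ {Y9} = {Y5, Y15}.
  Y18's other parents are Y1, Y3, Y11.
  Y13 also has parents Y1, Y2, Y4, Y6, Y7, Y10.
  parents(Y17) \ {Y9} = {Y1, Y4, Y7, Y8, Y12}.
MB(Y9) = {Y1, Y2, Y3, Y4, Y5, Y6, Y7, Y8, Y10, Y11, Y12, Y13, Y15, Y17, Y18}.
Comparing with the claimed set, Y7 is missing.

Y7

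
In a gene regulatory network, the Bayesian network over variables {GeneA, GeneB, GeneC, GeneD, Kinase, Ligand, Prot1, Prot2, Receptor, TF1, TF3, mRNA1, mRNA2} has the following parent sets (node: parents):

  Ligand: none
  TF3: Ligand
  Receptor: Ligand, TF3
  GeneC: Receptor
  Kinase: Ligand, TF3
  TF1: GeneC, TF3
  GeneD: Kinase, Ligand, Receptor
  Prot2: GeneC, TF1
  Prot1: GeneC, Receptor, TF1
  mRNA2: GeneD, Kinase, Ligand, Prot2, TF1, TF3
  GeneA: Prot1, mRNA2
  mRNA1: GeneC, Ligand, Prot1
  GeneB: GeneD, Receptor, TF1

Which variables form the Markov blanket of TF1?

{GeneB, GeneC, GeneD, Kinase, Ligand, Prot1, Prot2, Receptor, TF3, mRNA2}

Pa(TF1) = {GeneC, TF3}.
Children of TF1: GeneB, Prot1, Prot2, mRNA2.
For each child, the remaining parents (spouses of TF1):
  Prot2: GeneC
  Prot1: GeneC, Receptor
  mRNA2: GeneD, Kinase, Ligand, Prot2, TF3
  GeneB: GeneD, Receptor
Union: {GeneC, TF3} ∪ {GeneB, Prot1, Prot2, mRNA2} ∪ {GeneC, GeneD, Kinase, Ligand, Prot2, Receptor, TF3} = {GeneB, GeneC, GeneD, Kinase, Ligand, Prot1, Prot2, Receptor, TF3, mRNA2}.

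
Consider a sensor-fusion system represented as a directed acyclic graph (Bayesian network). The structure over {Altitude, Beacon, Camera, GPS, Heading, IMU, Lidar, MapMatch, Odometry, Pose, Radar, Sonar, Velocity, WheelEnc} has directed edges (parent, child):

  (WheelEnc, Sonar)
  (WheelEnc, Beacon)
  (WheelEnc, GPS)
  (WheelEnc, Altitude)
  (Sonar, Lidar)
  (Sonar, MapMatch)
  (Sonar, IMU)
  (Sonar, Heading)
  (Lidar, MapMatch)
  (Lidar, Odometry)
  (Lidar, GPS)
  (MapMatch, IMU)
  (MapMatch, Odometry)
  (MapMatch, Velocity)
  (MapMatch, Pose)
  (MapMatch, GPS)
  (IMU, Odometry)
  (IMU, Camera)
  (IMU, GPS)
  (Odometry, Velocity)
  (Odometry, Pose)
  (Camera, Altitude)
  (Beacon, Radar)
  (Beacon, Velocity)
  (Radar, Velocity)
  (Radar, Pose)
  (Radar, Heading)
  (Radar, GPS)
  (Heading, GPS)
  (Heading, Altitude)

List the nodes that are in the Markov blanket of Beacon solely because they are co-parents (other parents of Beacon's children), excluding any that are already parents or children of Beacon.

{MapMatch, Odometry}

Children of Beacon: Radar, Velocity.
  Radar: no additional parents.
  parents(Velocity) \ {Beacon} = {MapMatch, Odometry, Radar}.
Excluding nodes already adjacent to Beacon (Radar, Velocity, WheelEnc), the co-parent-only contribution is {MapMatch, Odometry}.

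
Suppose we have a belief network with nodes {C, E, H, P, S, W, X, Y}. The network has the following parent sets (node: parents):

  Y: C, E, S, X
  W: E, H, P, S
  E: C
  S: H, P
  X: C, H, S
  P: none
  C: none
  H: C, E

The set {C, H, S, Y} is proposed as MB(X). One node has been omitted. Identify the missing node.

E

By definition, MB(X) is built from X's parents, X's children, and the co-parents of X.
Ch(X) = {Y}.
X's parents: C, H, S.
Other parents of X's children:
  parents(Y) \ {X} = {C, E, S}.
MB(X) = {C, E, H, S, Y}.
Comparing with the claimed set, E is missing.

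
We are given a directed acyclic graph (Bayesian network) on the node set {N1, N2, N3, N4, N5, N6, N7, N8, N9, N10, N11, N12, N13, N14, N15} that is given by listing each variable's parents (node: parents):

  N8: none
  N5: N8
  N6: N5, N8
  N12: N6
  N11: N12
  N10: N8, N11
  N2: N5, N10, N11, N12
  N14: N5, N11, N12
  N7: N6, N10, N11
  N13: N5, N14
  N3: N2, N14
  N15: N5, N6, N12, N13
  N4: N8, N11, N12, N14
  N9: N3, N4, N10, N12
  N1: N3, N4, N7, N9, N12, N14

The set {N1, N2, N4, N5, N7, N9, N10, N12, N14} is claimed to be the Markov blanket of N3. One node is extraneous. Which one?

N5

Pa(N3) = {N2, N14}.
N3 has children N1, N9.
Other parents of N3's children:
  N9's other parents are N4, N10, N12.
  N1 also has parents N4, N7, N9, N12, N14.
MB(N3) = {N1, N2, N4, N7, N9, N10, N12, N14}.
N5 is neither a parent, child, nor co-parent of N3, so it does not belong.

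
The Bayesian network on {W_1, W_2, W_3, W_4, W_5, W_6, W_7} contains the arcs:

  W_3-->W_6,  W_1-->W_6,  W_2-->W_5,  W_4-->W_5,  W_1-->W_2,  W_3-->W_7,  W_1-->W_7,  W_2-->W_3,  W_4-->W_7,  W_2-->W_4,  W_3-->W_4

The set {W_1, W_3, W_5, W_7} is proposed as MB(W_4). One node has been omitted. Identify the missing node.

W_2

W_4's children: W_5, W_7.
Parents of W_4: W_2, W_3.
Other parents of W_4's children:
  W_5's other parent is W_2.
  W_7 also has parents W_1, W_3.
MB(W_4) = {W_1, W_2, W_3, W_5, W_7}.
Comparing with the claimed set, W_2 is missing.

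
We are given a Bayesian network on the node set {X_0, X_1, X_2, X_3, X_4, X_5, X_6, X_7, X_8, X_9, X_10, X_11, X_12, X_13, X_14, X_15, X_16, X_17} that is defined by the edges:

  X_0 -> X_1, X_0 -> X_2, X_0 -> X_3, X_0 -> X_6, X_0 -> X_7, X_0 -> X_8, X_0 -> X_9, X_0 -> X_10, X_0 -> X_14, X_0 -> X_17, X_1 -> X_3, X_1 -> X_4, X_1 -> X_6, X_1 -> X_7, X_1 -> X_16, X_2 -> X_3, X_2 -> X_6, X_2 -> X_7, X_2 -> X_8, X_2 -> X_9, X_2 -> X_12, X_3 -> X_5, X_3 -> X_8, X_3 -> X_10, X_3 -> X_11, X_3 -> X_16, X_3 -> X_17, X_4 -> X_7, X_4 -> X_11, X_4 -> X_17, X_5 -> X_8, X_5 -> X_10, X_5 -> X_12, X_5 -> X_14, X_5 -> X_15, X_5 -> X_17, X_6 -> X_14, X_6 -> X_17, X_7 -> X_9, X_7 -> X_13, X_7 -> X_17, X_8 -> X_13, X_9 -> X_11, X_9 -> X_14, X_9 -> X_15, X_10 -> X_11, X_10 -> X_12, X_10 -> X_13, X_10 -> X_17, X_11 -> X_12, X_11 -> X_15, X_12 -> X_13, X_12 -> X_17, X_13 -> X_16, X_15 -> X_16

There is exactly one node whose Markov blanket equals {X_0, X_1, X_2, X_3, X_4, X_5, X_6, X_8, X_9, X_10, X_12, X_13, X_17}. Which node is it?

The target node must have every member of {X_0, X_1, X_2, X_3, X_4, X_5, X_6, X_8, X_9, X_10, X_12, X_13, X_17} as a parent, child, or co-parent, and no others.
Parents of X_7: X_0, X_1, X_2, X_4; children: X_9, X_13, X_17; co-parents: X_0, X_2, X_3, X_4, X_5, X_6, X_8, X_10, X_12.
These exactly cover the given set, so the node is X_7.

X_7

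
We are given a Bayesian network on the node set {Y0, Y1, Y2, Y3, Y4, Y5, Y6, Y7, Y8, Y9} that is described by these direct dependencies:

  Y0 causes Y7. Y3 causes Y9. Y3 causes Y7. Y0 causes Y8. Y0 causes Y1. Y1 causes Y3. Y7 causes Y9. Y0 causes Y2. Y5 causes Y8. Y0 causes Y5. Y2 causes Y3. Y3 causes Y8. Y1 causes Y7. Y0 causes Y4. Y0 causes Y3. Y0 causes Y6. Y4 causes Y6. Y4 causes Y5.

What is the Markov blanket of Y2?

{Y0, Y1, Y3}

Children of Y2: Y3.
Parents of Y2: Y0.
For each child, the remaining parents (spouses of Y2):
  parents(Y3) \ {Y2} = {Y0, Y1}.
Union: {Y0} ∪ {Y3} ∪ {Y0, Y1} = {Y0, Y1, Y3}.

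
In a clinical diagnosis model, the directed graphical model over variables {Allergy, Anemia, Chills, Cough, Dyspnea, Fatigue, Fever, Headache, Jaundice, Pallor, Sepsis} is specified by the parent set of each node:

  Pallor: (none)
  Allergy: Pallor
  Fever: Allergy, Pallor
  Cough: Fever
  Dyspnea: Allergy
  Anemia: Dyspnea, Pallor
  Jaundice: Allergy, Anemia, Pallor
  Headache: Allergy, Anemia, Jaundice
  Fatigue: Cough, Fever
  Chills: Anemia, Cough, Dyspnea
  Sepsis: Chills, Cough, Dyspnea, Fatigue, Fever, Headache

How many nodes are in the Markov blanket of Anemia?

Recall MB(v) = parents ∪ children ∪ spouses, where spouses are the other parents of v's children.
Parents of Anemia: Dyspnea, Pallor.
Anemia has children Chills, Headache, Jaundice.
Other parents of Anemia's children:
  Jaundice also has parents Allergy, Pallor.
  Headache's other parents are Allergy, Jaundice.
  Chills's other parents are Cough, Dyspnea.
MB(Anemia) = {Allergy, Chills, Cough, Dyspnea, Headache, Jaundice, Pallor}, which has 7 nodes.

7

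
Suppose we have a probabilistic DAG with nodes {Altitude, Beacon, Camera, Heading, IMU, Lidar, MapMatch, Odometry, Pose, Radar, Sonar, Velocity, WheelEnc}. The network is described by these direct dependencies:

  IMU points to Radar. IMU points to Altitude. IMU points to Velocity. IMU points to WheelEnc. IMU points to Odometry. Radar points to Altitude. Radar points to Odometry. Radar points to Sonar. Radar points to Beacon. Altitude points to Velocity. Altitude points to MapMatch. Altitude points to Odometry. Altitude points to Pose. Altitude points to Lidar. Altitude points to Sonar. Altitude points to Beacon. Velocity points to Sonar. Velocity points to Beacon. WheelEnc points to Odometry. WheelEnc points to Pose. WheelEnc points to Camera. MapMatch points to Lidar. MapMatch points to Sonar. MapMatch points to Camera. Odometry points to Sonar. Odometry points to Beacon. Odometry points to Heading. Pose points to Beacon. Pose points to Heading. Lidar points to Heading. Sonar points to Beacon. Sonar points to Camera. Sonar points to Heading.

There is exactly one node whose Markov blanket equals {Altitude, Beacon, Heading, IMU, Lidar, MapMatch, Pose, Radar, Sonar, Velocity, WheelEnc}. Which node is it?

The target node must have every member of {Altitude, Beacon, Heading, IMU, Lidar, MapMatch, Pose, Radar, Sonar, Velocity, WheelEnc} as a parent, child, or co-parent, and no others.
Parents of Odometry: Altitude, IMU, Radar, WheelEnc; children: Beacon, Heading, Sonar; co-parents: Altitude, Lidar, MapMatch, Pose, Radar, Sonar, Velocity.
These exactly cover the given set, so the node is Odometry.

Odometry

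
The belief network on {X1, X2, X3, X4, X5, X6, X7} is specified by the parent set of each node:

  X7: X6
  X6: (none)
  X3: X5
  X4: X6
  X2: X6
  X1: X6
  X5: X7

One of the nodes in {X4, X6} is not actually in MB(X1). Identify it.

Recall MB(v) = parents ∪ children ∪ spouses, where spouses are the other parents of v's children.
Pa(X1) = {X6}.
Ch(X1) = {}.
With no children, X1 has no spouses; the co-parent set is empty.
MB(X1) = {X6}.
X4 is neither a parent, child, nor co-parent of X1, so it does not belong.

X4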